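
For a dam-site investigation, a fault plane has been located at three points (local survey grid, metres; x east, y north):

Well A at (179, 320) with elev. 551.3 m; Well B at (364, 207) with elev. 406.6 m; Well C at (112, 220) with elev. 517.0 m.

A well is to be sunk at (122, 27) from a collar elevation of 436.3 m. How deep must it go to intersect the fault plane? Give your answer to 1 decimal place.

Let the plane be z = a·x + b·y + c.
Well B−Well A: 185a − 113b = −144.7;  Well C−Well A: −67a − 100b = −34.3.
Solving gives a = −0.40636, b = 0.61526.
Then c = 551.3 − a·179 − b·320 = 427.16.
At (122, 27): z_contact = −49.58 + 16.61 + 427.16 = 394.19 m.
Depth below ground = 436.3 − 394.19 = 42.1 m.

42.1 m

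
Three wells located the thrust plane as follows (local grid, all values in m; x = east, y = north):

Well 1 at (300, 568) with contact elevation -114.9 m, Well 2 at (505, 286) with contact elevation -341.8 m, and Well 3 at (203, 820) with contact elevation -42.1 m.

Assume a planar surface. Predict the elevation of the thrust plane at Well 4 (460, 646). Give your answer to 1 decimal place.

Let the plane be z = a·x + b·y + c.
Well 2−Well 1: 205a − 282b = −226.9;  Well 3−Well 1: −97a + 252b = 72.8.
Solving gives a = −1.50783, b = −0.29150.
Then c = -114.9 − a·300 − b·568 = 503.02.
At (460, 646): z = −693.6 − 188.3 + 503.02 = -378.9 m.

-378.9 m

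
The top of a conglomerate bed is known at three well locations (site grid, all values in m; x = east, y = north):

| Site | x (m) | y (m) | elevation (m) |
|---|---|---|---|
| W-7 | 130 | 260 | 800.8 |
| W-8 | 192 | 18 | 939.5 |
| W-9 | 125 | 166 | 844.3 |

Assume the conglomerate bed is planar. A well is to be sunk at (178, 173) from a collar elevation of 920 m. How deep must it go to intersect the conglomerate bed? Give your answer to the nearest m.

Let the plane be z = a·x + b·y + c.
W-8−W-7: 62a − 242b = 138.7;  W-9−W-7: −5a − 94b = 43.5.
Solving gives a = 0.35675, b = −0.48174.
Then c = 800.8 − a·130 − b·260 = 879.68.
At (178, 173): z_contact = 63.5 − 83.3 + 879.68 = 859.8 m.
Depth below ground = 920 − 859.8 = 60 m.

60 m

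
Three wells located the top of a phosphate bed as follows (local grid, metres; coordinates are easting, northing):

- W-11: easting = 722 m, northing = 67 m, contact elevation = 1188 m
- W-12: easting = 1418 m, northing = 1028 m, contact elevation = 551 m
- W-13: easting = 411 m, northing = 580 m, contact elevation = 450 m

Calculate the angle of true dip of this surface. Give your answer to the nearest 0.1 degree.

Let the plane be z = a·easting + b·northing + c.
W-12−W-11: 696a + 961b = −637;  W-13−W-11: −311a + 513b = −738.
Solving gives a = 0.58306, b = −1.08513.
Gradient magnitude |∇z| = √(a² + b²) = √(0.33995 + 1.17750) = 1.23185.
True dip = arctan(1.23185) = 50.9°, dipping toward NNW (azimuth ≈ 332°).

50.9°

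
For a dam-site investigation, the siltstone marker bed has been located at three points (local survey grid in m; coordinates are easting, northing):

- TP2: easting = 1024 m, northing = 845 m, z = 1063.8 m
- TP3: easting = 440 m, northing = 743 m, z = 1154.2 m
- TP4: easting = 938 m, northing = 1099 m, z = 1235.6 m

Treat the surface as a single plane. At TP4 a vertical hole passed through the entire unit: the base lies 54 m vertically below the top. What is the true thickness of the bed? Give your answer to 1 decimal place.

45.4 m

Let the plane be z = a·easting + b·northing + c.
TP3−TP2: −584a − 102b = 90.4;  TP4−TP2: −86a + 254b = 171.8.
Solving gives a = −0.25769, b = 0.58913.
|∇z| = √(a²+b²) = 0.64302, so dip δ = arctan(0.64302) = 32.74°.
True thickness = vertical thickness × cos δ = 54 × cos 32.74° = 45.4 m.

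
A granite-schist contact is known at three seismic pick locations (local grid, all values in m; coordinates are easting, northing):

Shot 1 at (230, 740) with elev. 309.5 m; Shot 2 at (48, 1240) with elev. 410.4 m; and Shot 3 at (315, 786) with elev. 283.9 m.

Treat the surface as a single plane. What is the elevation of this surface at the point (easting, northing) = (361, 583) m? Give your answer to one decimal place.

252.5 m

Two edge vectors: Shot 1→Shot 2 = (-182, 500, 100.9), Shot 1→Shot 3 = (85, 46, -25.6).
Normal n = (Shot 1→Shot 2) × (Shot 1→Shot 3) = (-17441.4, 3917.3, -50872).
So ∂z/∂easting = −n_x/n_z = −0.342849 and ∂z/∂northing = −n_y/n_z = 0.077003.
Intercept c from Shot 1: 309.5 + 78.86 − 56.98 = 331.37.
At (361, 583): z = −123.8 + 44.9 + 331.37 = 252.5 m.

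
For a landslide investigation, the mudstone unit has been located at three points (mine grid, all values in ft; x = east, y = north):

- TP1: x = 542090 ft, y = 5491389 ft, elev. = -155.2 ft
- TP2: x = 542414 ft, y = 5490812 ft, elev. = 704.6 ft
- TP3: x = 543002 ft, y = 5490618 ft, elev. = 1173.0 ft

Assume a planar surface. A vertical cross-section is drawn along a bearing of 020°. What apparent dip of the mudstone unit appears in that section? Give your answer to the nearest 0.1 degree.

Two edge vectors: TP1→TP2 = (324, -577, 859.8), TP1→TP3 = (912, -771, 1328.2).
Normal n = (TP1→TP2) × (TP1→TP3) = (-103465.6, 353800.8, 276420).
So ∂z/∂x = −n_x/n_z = 0.37431 and ∂z/∂y = −n_y/n_z = −1.27994.
Unit vector along 020° is (sin 20°, cos 20°) = (0.3420, 0.9397).
Slope in that direction = a·(0.3420) + b·(0.9397) = −1.07473.
Apparent dip = arctan|1.07473| = 47.1° (true dip is 53.1°, so apparent ≤ true as expected).

47.1°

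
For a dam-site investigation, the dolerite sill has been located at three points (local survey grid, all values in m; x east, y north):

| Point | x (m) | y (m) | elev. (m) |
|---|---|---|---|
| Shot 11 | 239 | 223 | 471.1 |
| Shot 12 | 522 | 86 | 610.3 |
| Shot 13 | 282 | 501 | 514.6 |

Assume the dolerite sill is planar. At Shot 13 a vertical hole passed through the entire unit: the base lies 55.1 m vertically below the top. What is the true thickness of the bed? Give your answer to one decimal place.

Two edge vectors: Shot 11→Shot 12 = (283, -137, 139.2), Shot 11→Shot 13 = (43, 278, 43.5).
Normal n = (Shot 11→Shot 12) × (Shot 11→Shot 13) = (-44657.1, -6324.9, 84565).
So ∂z/∂x = −n_x/n_z = 0.52808 and ∂z/∂y = −n_y/n_z = 0.07479.
|∇z| = √(a²+b²) = 0.53335, so dip δ = arctan(0.53335) = 28.07°.
True thickness = vertical thickness × cos δ = 55.1 × cos 28.07° = 48.6 m.

48.6 m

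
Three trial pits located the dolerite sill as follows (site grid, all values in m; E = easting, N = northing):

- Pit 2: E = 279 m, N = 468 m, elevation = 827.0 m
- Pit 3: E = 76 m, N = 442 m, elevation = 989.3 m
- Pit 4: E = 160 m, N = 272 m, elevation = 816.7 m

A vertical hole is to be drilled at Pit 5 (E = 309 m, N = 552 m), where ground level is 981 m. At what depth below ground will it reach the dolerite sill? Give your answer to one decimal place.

Let the plane be z = a·E + b·N + c.
Pit 3−Pit 2: −203a − 26b = 162.3;  Pit 4−Pit 2: −119a − 196b = −10.3.
Solving gives a = −0.87422, b = 0.58333.
Then c = 827 − a·279 − b·468 = 797.91.
At (309, 552): z_contact = −270.13 + 322.00 + 797.91 = 849.77 m.
Depth below ground = 981 − 849.77 = 131.2 m.

131.2 m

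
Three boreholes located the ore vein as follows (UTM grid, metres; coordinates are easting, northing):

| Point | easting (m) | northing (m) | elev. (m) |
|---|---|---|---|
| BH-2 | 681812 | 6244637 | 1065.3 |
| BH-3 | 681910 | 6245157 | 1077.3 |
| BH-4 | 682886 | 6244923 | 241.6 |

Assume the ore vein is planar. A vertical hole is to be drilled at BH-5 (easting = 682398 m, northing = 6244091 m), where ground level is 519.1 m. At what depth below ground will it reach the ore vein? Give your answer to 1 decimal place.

27.1 m

Two edge vectors: BH-2→BH-3 = (98, 520, 12), BH-2→BH-4 = (1074, 286, -823.7).
Normal n = (BH-2→BH-3) × (BH-2→BH-4) = (-431756, 93610.6, -530452).
So ∂z/∂easting = −n_x/n_z = −0.813939810 and ∂z/∂northing = −n_y/n_z = 0.176473272.
Intercept c from BH-2: 1065.3 + 554953.93 − 1102011.52 = −545992.29.
At (682398, 6244091): z_contact = −555430.90 + 1101915.17 − 545992.29 = 491.98 m.
Depth below ground = 519.1 − 491.98 = 27.1 m.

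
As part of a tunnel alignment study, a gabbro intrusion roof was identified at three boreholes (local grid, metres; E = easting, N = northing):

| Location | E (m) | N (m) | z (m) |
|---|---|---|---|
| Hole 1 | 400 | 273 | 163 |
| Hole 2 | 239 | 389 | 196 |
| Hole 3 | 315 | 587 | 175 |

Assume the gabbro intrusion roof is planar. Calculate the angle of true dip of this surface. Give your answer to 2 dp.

Let the plane be z = a·E + b·N + c.
Hole 2−Hole 1: −161a + 116b = 33;  Hole 3−Hole 1: −85a + 314b = 12.
Solving gives a = −0.22043, b = −0.02145.
Gradient magnitude |∇z| = √(a² + b²) = √(0.04859 + 0.00046) = 0.22147.
True dip = arctan(0.22147) = 12.49°, dipping toward E (azimuth ≈ 084°).

12.49°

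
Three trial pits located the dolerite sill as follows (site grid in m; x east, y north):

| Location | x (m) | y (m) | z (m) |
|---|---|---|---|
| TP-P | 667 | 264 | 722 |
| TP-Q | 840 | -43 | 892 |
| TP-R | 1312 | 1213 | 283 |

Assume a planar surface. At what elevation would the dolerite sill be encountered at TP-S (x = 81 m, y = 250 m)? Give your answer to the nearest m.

Let the plane be z = a·x + b·y + c.
TP-Q−TP-P: 173a − 307b = 170;  TP-R−TP-P: 645a + 949b = −439.
Solving gives a = 0.07332, b = −0.51243.
Then c = 722 − a·667 − b·264 = 808.37.
At (81, 250): z = 5.9 − 128.1 + 808.37 = 686.2 m.

686 m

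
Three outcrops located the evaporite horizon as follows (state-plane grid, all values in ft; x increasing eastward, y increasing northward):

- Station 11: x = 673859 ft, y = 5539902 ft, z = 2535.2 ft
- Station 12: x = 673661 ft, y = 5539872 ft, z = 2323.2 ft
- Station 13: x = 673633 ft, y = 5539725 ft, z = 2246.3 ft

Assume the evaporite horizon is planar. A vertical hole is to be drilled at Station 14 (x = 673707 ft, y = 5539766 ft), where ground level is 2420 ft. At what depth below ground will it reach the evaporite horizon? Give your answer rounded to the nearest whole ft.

Two edge vectors: Station 11→Station 12 = (-198, -30, -212), Station 11→Station 13 = (-226, -177, -288.9).
Normal n = (Station 11→Station 12) × (Station 11→Station 13) = (-28857, -9290.2, 28266).
So ∂z/∂x = −n_x/n_z = 1.02090851 and ∂z/∂y = −n_y/n_z = 0.32867049.
Intercept c from Station 11: 2535.2 − 687948.39 − 1820802.29 = −2506215.48.
At (673707, 5539766): z_contact = 687793.2 + 1820757.6 − 2506215.48 = 2335.3 ft.
Depth below ground = 2420 − 2335.3 = 85 ft.

85 ft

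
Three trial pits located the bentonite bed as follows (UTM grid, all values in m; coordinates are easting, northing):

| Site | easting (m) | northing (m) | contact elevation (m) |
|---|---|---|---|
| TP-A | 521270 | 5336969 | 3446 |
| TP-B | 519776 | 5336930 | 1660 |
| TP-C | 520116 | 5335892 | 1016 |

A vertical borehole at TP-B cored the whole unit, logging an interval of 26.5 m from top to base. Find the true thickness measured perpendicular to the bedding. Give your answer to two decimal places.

14.43 m

Two edge vectors: TP-A→TP-B = (-1494, -39, -1786), TP-A→TP-C = (-1154, -1077, -2430).
Normal n = (TP-A→TP-B) × (TP-A→TP-C) = (-1828752, -1569376, 1564032).
So ∂z/∂easting = −n_x/n_z = 1.16925 and ∂z/∂northing = −n_y/n_z = 1.00342.
|∇z| = √(a²+b²) = 1.54078, so dip δ = arctan(1.54078) = 57.02°.
True thickness = vertical thickness × cos δ = 26.5 × cos 57.02° = 14.43 m.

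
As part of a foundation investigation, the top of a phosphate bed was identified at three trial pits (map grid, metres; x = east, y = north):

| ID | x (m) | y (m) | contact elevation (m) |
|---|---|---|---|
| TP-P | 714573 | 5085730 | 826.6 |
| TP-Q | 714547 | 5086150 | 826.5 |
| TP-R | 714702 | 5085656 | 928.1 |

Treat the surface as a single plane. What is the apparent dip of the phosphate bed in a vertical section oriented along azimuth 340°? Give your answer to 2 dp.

13.05°

Two edge vectors: TP-P→TP-Q = (-26, 420, -0.1), TP-P→TP-R = (129, -74, 101.5).
Normal n = (TP-P→TP-Q) × (TP-P→TP-R) = (42622.6, 2626.1, -52256).
So ∂z/∂x = −n_x/n_z = 0.81565 and ∂z/∂y = −n_y/n_z = 0.05025.
Unit vector along 340° is (sin 340°, cos 340°) = (-0.3420, 0.9397).
Slope in that direction = a·(-0.3420) + b·(0.9397) = −0.23174.
Apparent dip = arctan|0.23174| = 13.05° (true dip is 39.3°, so apparent ≤ true as expected).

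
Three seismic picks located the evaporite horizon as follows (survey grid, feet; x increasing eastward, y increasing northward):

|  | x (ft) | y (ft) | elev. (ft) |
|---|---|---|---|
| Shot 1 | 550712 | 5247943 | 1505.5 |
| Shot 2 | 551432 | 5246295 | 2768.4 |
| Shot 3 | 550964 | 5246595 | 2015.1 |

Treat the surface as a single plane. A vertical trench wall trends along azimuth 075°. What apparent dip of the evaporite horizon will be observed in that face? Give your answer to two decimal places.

55.91°

Let the plane be z = a·x + b·y + c.
Shot 2−Shot 1: 720a − 1648b = 1262.9;  Shot 3−Shot 1: 252a − 1348b = 509.6.
Solving gives a = 1.55344, b = −0.08764.
Unit vector along 075° is (sin 75°, cos 75°) = (0.9659, 0.2588).
Slope in that direction = a·(0.9659) + b·(0.2588) = 1.47782.
Apparent dip = arctan|1.47782| = 55.91° (true dip is 57.3°, so apparent ≤ true as expected).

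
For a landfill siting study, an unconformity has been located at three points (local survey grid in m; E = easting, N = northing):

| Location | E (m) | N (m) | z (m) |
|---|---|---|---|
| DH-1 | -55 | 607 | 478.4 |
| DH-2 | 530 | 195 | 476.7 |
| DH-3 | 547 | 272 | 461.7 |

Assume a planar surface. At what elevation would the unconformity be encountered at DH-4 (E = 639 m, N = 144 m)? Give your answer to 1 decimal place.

472.1 m

Two edge vectors: DH-1→DH-2 = (585, -412, -1.7), DH-1→DH-3 = (602, -335, -16.7).
Normal n = (DH-1→DH-2) × (DH-1→DH-3) = (6310.9, 8746.1, 52049).
So ∂z/∂E = −n_x/n_z = −0.12125 and ∂z/∂N = −n_y/n_z = −0.16804.
Intercept c from DH-1: 478.4 − 6.67 + 102.00 = 573.73.
At (639, 144): z = −77.5 − 24.2 + 573.73 = 472.1 m.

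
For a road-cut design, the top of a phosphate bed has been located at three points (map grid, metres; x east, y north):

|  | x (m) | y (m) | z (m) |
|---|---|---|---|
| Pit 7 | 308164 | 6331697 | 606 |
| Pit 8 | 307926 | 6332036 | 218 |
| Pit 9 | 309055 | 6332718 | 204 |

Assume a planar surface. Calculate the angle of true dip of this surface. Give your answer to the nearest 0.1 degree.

43.2°

Two edge vectors: Pit 7→Pit 8 = (-238, 339, -388), Pit 7→Pit 9 = (891, 1021, -402).
Normal n = (Pit 7→Pit 8) × (Pit 7→Pit 9) = (259870, -441384, -545047).
So ∂z/∂x = −n_x/n_z = 0.47678 and ∂z/∂y = −n_y/n_z = −0.80981.
Gradient magnitude |∇z| = √(a² + b²) = √(0.22732 + 0.65579) = 0.93974.
True dip = arctan(0.93974) = 43.2°, dipping toward NNW (azimuth ≈ 330°).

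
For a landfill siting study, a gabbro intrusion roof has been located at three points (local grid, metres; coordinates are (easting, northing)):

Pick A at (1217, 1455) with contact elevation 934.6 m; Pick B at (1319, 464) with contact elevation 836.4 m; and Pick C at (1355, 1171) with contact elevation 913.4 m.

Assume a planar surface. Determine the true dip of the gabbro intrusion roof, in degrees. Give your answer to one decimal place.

Let the plane be z = a·E + b·N + c.
Pick B−Pick A: 102a − 991b = −98.2;  Pick C−Pick A: 138a − 284b = −21.2.
Solving gives a = 0.06382, b = 0.10566.
Gradient magnitude |∇z| = √(a² + b²) = √(0.00407 + 0.01116) = 0.12344.
True dip = arctan(0.12344) = 7.0°, dipping toward SSW (azimuth ≈ 211°).

7.0°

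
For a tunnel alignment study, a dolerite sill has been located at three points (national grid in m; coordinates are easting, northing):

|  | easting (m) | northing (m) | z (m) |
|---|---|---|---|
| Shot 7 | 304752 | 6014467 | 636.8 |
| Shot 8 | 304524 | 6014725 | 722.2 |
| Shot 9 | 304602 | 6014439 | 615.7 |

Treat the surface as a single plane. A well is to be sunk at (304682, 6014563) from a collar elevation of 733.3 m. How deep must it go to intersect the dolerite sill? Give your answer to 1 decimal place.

63.7 m

Let the plane be z = a·easting + b·northing + c.
Shot 8−Shot 7: −228a + 258b = 85.4;  Shot 9−Shot 7: −150a − 28b = −21.1.
Solving gives a = 0.067709165, b = 0.390843758.
Then c = 636.8 − a·304752 − b·6014467 = −2370714.59.
At (304682, 6014563): z_contact = 20629.76 + 2350754.41 − 2370714.59 = 669.58 m.
Depth below ground = 733.3 − 669.58 = 63.7 m.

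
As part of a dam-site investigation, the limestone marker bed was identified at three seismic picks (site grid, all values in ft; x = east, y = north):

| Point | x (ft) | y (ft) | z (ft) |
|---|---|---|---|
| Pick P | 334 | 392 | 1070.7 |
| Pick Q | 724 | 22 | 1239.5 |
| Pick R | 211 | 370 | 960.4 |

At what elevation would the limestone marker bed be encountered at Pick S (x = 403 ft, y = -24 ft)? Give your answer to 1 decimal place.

956.3 ft

Let the plane be z = a·x + b·y + c.
Pick Q−Pick P: 390a − 370b = 168.8;  Pick R−Pick P: −123a − 22b = −110.3.
Solving gives a = 0.82316, b = 0.41144.
Then c = 1070.7 − a·334 − b·392 = 634.48.
At (403, -24): z = 331.7 − 9.9 + 634.48 = 956.3 ft.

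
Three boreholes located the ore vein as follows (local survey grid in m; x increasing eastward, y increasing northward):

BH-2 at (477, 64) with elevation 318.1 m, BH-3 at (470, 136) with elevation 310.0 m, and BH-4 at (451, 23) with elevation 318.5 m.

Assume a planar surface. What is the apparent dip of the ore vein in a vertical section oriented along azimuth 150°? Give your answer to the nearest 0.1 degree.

8.9°

Let the plane be z = a·x + b·y + c.
BH-3−BH-2: −7a + 72b = −8.1;  BH-4−BH-2: −26a − 41b = 0.4.
Solving gives a = 0.14048, b = −0.09884.
Unit vector along 150° is (sin 150°, cos 150°) = (0.5000, -0.8660).
Slope in that direction = a·(0.5000) + b·(-0.8660) = 0.15584.
Apparent dip = arctan|0.15584| = 8.9° (true dip is 9.7°, so apparent ≤ true as expected).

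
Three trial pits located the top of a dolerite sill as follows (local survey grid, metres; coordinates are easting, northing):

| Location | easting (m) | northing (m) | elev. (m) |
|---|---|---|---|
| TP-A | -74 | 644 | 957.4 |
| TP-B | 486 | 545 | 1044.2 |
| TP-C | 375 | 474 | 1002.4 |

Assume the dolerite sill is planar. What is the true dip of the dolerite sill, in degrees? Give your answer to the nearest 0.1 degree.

Let the plane be z = a·easting + b·northing + c.
TP-B−TP-A: 560a − 99b = 86.8;  TP-C−TP-A: 449a − 170b = 45.
Solving gives a = 0.20298, b = 0.27140.
Gradient magnitude |∇z| = √(a² + b²) = √(0.04120 + 0.07366) = 0.33891.
True dip = arctan(0.33891) = 18.7°, dipping toward SW (azimuth ≈ 217°).

18.7°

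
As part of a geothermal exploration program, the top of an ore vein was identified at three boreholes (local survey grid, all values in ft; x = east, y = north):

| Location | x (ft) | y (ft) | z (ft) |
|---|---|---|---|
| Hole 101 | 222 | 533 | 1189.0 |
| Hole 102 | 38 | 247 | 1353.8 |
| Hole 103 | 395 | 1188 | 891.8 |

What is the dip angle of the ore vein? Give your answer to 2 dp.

Let the plane be z = a·x + b·y + c.
Hole 102−Hole 101: −184a − 286b = 164.8;  Hole 103−Hole 101: 173a + 655b = −297.2.
Solving gives a = −0.32298, b = −0.36844.
Gradient magnitude |∇z| = √(a² + b²) = √(0.10431 + 0.13574) = 0.48996.
True dip = arctan(0.48996) = 26.10°, dipping toward NE (azimuth ≈ 041°).

26.10°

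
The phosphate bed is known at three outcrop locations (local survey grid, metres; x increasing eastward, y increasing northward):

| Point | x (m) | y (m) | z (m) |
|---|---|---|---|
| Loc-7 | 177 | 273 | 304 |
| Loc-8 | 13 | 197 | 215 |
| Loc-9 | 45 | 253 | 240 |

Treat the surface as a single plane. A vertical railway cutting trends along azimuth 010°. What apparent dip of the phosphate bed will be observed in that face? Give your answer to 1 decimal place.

14.7°

Two edge vectors: Loc-7→Loc-8 = (-164, -76, -89), Loc-7→Loc-9 = (-132, -20, -64).
Normal n = (Loc-7→Loc-8) × (Loc-7→Loc-9) = (3084, 1252, -6752).
So ∂z/∂x = −n_x/n_z = 0.45675 and ∂z/∂y = −n_y/n_z = 0.18543.
Unit vector along 010° is (sin 10°, cos 10°) = (0.1736, 0.9848).
Slope in that direction = a·(0.1736) + b·(0.9848) = 0.26192.
Apparent dip = arctan|0.26192| = 14.7° (true dip is 26.2°, so apparent ≤ true as expected).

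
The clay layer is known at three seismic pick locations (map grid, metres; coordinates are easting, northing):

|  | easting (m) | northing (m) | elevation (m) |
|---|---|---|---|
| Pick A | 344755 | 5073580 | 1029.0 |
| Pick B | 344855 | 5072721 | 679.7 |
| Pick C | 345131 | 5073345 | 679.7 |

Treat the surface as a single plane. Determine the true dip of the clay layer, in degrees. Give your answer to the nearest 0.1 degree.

38.5°

Let the plane be z = a·easting + b·northing + c.
Pick B−Pick A: 100a − 859b = −349.3;  Pick C−Pick A: 376a − 235b = −349.3.
Solving gives a = −0.72780, b = 0.32191.
Gradient magnitude |∇z| = √(a² + b²) = √(0.52969 + 0.10363) = 0.79581.
True dip = arctan(0.79581) = 38.5°, dipping toward ESE (azimuth ≈ 114°).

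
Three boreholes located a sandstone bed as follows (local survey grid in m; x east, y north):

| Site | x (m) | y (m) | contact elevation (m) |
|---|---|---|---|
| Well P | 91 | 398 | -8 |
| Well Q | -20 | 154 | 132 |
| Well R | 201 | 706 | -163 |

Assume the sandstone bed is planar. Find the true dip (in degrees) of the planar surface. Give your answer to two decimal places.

37.31°

Two edge vectors: Well P→Well Q = (-111, -244, 140), Well P→Well R = (110, 308, -155).
Normal n = (Well P→Well Q) × (Well P→Well R) = (-5300, -1805, -7348).
So ∂z/∂x = −n_x/n_z = −0.72128 and ∂z/∂y = −n_y/n_z = −0.24565.
Gradient magnitude |∇z| = √(a² + b²) = √(0.52025 + 0.06034) = 0.76197.
True dip = arctan(0.76197) = 37.31°, dipping toward ENE (azimuth ≈ 071°).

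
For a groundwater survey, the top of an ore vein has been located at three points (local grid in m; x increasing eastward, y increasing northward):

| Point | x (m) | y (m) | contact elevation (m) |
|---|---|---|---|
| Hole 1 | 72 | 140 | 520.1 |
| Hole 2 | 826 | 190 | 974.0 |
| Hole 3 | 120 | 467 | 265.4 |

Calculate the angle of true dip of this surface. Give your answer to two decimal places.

Two edge vectors: Hole 1→Hole 2 = (754, 50, 453.9), Hole 1→Hole 3 = (48, 327, -254.7).
Normal n = (Hole 1→Hole 2) × (Hole 1→Hole 3) = (-161160.3, 213831, 244158).
So ∂z/∂x = −n_x/n_z = 0.66007 and ∂z/∂y = −n_y/n_z = −0.87579.
Gradient magnitude |∇z| = √(a² + b²) = √(0.43569 + 0.76701) = 1.09667.
True dip = arctan(1.09667) = 47.64°, dipping toward NW (azimuth ≈ 323°).

47.64°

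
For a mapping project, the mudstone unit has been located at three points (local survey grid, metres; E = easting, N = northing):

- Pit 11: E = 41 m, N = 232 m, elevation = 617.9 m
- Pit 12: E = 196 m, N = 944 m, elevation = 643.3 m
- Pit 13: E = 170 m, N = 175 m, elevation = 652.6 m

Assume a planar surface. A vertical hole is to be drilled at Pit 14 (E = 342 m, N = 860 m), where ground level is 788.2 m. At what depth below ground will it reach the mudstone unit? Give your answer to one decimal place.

Two edge vectors: Pit 11→Pit 12 = (155, 712, 25.4), Pit 11→Pit 13 = (129, -57, 34.7).
Normal n = (Pit 11→Pit 12) × (Pit 11→Pit 13) = (26154.2, -2101.9, -100683).
So ∂z/∂E = −n_x/n_z = 0.25977 and ∂z/∂N = −n_y/n_z = −0.02088.
Intercept c from Pit 11: 617.9 − 10.65 + 4.84 = 612.09.
At (342, 860): z_contact = 88.84 − 17.95 + 612.09 = 682.98 m.
Depth below ground = 788.2 − 682.98 = 105.2 m.

105.2 m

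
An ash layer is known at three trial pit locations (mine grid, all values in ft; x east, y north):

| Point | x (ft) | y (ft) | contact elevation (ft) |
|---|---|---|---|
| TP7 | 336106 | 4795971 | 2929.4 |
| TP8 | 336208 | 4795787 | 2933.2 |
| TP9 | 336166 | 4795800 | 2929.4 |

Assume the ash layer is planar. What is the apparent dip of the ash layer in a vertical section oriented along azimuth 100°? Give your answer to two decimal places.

5.36°

Two edge vectors: TP7→TP8 = (102, -184, 3.8), TP7→TP9 = (60, -171, 0).
Normal n = (TP7→TP8) × (TP7→TP9) = (649.8, 228, -6402).
So ∂z/∂x = −n_x/n_z = 0.10150 and ∂z/∂y = −n_y/n_z = 0.03561.
Unit vector along 100° is (sin 100°, cos 100°) = (0.9848, -0.1736).
Slope in that direction = a·(0.9848) + b·(-0.1736) = 0.09377.
Apparent dip = arctan|0.09377| = 5.36° (true dip is 6.1°, so apparent ≤ true as expected).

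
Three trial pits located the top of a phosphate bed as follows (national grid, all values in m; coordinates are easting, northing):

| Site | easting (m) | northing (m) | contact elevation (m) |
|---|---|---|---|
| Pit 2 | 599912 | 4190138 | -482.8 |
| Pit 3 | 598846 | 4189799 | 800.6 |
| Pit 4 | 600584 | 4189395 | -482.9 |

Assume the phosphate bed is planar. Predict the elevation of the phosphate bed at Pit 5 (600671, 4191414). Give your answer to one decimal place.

-2271.4 m

Two edge vectors: Pit 2→Pit 3 = (-1066, -339, 1283.4), Pit 2→Pit 4 = (672, -743, -0.1).
Normal n = (Pit 2→Pit 3) × (Pit 2→Pit 4) = (953600.1, 862338.2, 1019846).
So ∂z/∂easting = −n_x/n_z = −0.935043232 and ∂z/∂northing = −n_y/n_z = −0.845557270.
Intercept c from Pit 2: -482.8 + 560943.66 + 3543001.65 = 4103462.51.
At (600671, 4191414): z = −561653.4 − 3544080.6 + 4103462.51 = -2271.4 m.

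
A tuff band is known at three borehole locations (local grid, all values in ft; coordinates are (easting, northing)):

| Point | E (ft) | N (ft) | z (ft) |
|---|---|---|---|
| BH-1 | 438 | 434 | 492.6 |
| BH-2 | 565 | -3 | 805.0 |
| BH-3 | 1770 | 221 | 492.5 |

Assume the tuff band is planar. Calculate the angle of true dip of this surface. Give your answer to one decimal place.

Let the plane be z = a·E + b·N + c.
BH-2−BH-1: 127a − 437b = 312.4;  BH-3−BH-1: 1332a − 213b = −0.1.
Solving gives a = −0.11997, b = −0.74974.
Gradient magnitude |∇z| = √(a² + b²) = √(0.01439 + 0.56211) = 0.75928.
True dip = arctan(0.75928) = 37.2°, dipping toward N (azimuth ≈ 009°).

37.2°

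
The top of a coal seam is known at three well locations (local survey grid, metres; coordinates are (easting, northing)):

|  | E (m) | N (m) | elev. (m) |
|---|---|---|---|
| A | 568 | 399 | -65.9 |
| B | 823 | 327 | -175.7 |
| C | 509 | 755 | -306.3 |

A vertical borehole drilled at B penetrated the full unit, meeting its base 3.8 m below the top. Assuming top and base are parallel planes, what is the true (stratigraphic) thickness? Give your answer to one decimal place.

Two edge vectors: A→B = (255, -72, -109.8), A→C = (-59, 356, -240.4).
Normal n = (A→B) × (A→C) = (56397.6, 67780.2, 86532).
So ∂z/∂E = −n_x/n_z = −0.65175 and ∂z/∂N = −n_y/n_z = −0.78330.
|∇z| = √(a²+b²) = 1.01899, so dip δ = arctan(1.01899) = 45.54°.
True thickness = vertical thickness × cos δ = 3.8 × cos 45.54° = 2.7 m.

2.7 m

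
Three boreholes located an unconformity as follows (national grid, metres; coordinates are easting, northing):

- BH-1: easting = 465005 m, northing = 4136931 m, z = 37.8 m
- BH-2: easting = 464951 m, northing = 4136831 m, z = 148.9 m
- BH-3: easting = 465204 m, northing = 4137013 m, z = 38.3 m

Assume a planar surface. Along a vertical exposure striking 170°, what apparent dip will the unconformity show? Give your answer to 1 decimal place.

Let the plane be z = a·easting + b·northing + c.
BH-2−BH-1: −54a − 100b = 111.1;  BH-3−BH-1: 199a + 82b = 0.5.
Solving gives a = 0.59205, b = −1.43071.
Unit vector along 170° is (sin 170°, cos 170°) = (0.1736, -0.9848).
Slope in that direction = a·(0.1736) + b·(-0.9848) = 1.51178.
Apparent dip = arctan|1.51178| = 56.5° (true dip is 57.1°, so apparent ≤ true as expected).

56.5°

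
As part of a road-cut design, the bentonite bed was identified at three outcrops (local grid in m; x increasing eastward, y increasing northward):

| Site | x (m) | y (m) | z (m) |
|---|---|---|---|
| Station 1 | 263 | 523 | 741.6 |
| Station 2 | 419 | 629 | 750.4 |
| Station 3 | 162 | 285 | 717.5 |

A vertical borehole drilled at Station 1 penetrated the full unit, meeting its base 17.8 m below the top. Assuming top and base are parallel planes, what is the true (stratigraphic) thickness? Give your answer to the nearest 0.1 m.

Two edge vectors: Station 1→Station 2 = (156, 106, 8.8), Station 1→Station 3 = (-101, -238, -24.1).
Normal n = (Station 1→Station 2) × (Station 1→Station 3) = (-460.2, 2870.8, -26422).
So ∂z/∂x = −n_x/n_z = −0.01742 and ∂z/∂y = −n_y/n_z = 0.10865.
|∇z| = √(a²+b²) = 0.11004, so dip δ = arctan(0.11004) = 6.28°.
True thickness = vertical thickness × cos δ = 17.8 × cos 6.28° = 17.7 m.

17.7 m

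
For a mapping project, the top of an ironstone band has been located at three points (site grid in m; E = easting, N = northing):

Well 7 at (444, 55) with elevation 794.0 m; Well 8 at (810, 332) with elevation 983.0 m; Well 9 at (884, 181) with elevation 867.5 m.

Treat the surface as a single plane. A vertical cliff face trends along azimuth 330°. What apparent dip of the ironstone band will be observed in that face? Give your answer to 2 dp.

33.66°

Let the plane be z = a·E + b·N + c.
Well 8−Well 7: 366a + 277b = 189;  Well 9−Well 7: 440a + 126b = 73.5.
Solving gives a = −0.04560, b = 0.74256.
Unit vector along 330° is (sin 330°, cos 330°) = (-0.5000, 0.8660).
Slope in that direction = a·(-0.5000) + b·(0.8660) = 0.66587.
Apparent dip = arctan|0.66587| = 33.66° (true dip is 36.6°, so apparent ≤ true as expected).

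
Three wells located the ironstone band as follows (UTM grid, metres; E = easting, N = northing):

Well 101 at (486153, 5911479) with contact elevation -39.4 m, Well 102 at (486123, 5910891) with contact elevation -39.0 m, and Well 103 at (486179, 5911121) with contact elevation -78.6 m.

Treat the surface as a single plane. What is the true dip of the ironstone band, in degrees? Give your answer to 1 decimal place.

Two edge vectors: Well 101→Well 102 = (-30, -588, 0.4), Well 101→Well 103 = (26, -358, -39.2).
Normal n = (Well 101→Well 102) × (Well 101→Well 103) = (23192.8, -1165.6, 26028).
So ∂z/∂E = −n_x/n_z = −0.89107 and ∂z/∂N = −n_y/n_z = 0.04478.
Gradient magnitude |∇z| = √(a² + b²) = √(0.79401 + 0.00201) = 0.89220.
True dip = arctan(0.89220) = 41.7°, dipping toward E (azimuth ≈ 093°).

41.7°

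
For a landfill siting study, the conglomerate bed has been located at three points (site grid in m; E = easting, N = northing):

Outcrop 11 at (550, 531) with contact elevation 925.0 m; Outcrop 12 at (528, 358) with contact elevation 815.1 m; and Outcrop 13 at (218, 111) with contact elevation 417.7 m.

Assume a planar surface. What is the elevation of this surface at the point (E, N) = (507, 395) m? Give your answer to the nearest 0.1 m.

816.4 m

Two edge vectors: Outcrop 11→Outcrop 12 = (-22, -173, -109.9), Outcrop 11→Outcrop 13 = (-332, -420, -507.3).
Normal n = (Outcrop 11→Outcrop 12) × (Outcrop 11→Outcrop 13) = (41604.9, 25326.2, -48196).
So ∂z/∂E = −n_x/n_z = 0.86324 and ∂z/∂N = −n_y/n_z = 0.52548.
Intercept c from Outcrop 11: 925 − 474.78 − 279.03 = 171.18.
At (507, 395): z = 437.7 + 207.6 + 171.18 = 816.4 m.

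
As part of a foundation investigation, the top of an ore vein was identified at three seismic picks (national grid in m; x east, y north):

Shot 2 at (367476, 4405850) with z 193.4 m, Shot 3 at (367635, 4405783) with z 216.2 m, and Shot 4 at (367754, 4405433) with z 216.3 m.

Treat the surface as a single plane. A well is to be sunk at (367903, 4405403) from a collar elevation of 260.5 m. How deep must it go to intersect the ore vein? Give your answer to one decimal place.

21.0 m

Two edge vectors: Shot 2→Shot 3 = (159, -67, 22.8), Shot 2→Shot 4 = (278, -417, 22.9).
Normal n = (Shot 2→Shot 3) × (Shot 2→Shot 4) = (7973.3, 2697.3, -47677).
So ∂z/∂x = −n_x/n_z = 0.167235774 and ∂z/∂y = −n_y/n_z = 0.056574449.
Intercept c from Shot 2: 193.4 − 61455.13 − 249258.54 = −310520.27.
At (367903, 4405403): z_contact = 61526.54 + 249233.25 − 310520.27 = 239.52 m.
Depth below ground = 260.5 − 239.52 = 21.0 m.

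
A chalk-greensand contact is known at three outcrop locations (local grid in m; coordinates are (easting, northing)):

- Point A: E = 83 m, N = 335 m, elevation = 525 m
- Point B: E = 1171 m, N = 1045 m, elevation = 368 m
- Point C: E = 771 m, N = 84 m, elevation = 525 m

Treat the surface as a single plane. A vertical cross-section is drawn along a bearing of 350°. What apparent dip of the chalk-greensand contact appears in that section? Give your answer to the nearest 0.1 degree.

Two edge vectors: Point A→Point B = (1088, 710, -157), Point A→Point C = (688, -251, 0).
Normal n = (Point A→Point B) × (Point A→Point C) = (-39407, -108016, -761568).
So ∂z/∂E = −n_x/n_z = −0.05174 and ∂z/∂N = −n_y/n_z = −0.14183.
Unit vector along 350° is (sin 350°, cos 350°) = (-0.1736, 0.9848).
Slope in that direction = a·(-0.1736) + b·(0.9848) = −0.13069.
Apparent dip = arctan|0.13069| = 7.4° (true dip is 8.6°, so apparent ≤ true as expected).

7.4°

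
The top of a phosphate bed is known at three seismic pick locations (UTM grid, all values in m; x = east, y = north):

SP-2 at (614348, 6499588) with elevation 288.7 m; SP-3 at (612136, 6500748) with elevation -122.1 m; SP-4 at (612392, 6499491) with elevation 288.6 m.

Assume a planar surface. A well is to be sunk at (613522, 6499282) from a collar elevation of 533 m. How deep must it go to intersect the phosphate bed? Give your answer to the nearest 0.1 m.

Two edge vectors: SP-2→SP-3 = (-2212, 1160, -410.8), SP-2→SP-4 = (-1956, -97, -0.1).
Normal n = (SP-2→SP-3) × (SP-2→SP-4) = (-39963.6, 803303.6, 2483524).
So ∂z/∂x = −n_x/n_z = 0.016091489 and ∂z/∂y = −n_y/n_z = −0.323453125.
Intercept c from SP-2: 288.7 − 9885.77 + 2102312.05 = 2092714.98.
At (613522, 6499282): z_contact = 9872.48 − 2102213.08 + 2092714.98 = 374.39 m.
Depth below ground = 533 − 374.39 = 158.6 m.

158.6 m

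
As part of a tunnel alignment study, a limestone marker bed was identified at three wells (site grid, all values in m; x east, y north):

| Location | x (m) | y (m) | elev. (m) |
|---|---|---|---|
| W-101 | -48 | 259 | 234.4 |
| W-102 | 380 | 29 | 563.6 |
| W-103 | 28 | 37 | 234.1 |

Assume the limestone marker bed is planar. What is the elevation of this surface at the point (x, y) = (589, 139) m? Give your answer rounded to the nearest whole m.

Two edge vectors: W-101→W-102 = (428, -230, 329.2), W-101→W-103 = (76, -222, -0.3).
Normal n = (W-101→W-102) × (W-101→W-103) = (73151.4, 25147.6, -77536).
So ∂z/∂x = −n_x/n_z = 0.94345 and ∂z/∂y = −n_y/n_z = 0.32433.
Intercept c from W-101: 234.4 + 45.29 − 84.00 = 195.68.
At (589, 139): z = 555.7 + 45.1 + 195.68 = 796.5 m.

796 m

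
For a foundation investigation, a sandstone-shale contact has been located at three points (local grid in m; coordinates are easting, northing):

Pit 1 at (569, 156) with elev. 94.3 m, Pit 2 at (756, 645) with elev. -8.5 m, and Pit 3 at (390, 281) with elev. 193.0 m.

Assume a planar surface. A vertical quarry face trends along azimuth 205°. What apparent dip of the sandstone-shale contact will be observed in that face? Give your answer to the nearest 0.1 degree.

Two edge vectors: Pit 1→Pit 2 = (187, 489, -102.8), Pit 1→Pit 3 = (-179, 125, 98.7).
Normal n = (Pit 1→Pit 2) × (Pit 1→Pit 3) = (61114.3, -55.7, 110906).
So ∂z/∂easting = −n_x/n_z = −0.55105 and ∂z/∂northing = −n_y/n_z = 0.00050.
Unit vector along 205° is (sin 205°, cos 205°) = (-0.4226, -0.9063).
Slope in that direction = a·(-0.4226) + b·(-0.9063) = 0.23243.
Apparent dip = arctan|0.23243| = 13.1° (true dip is 28.9°, so apparent ≤ true as expected).

13.1°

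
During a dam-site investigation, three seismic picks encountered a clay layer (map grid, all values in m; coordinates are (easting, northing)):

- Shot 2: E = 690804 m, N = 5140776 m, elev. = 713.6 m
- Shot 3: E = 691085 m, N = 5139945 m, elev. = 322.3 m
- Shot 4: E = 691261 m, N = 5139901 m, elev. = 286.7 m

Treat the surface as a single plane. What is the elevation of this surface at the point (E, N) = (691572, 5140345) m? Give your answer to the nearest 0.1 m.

453.2 m

Let the plane be z = a·E + b·N + c.
Shot 3−Shot 2: 281a − 831b = −391.3;  Shot 4−Shot 2: 457a − 875b = −426.9.
Solving gives a = −0.092361007, b = 0.439646880.
Then c = 713.6 − a·690804 − b·5140776 = −2195609.17.
At (691572, 5140345): z = −63874.3 + 2259936.6 − 2195609.17 = 453.2 m.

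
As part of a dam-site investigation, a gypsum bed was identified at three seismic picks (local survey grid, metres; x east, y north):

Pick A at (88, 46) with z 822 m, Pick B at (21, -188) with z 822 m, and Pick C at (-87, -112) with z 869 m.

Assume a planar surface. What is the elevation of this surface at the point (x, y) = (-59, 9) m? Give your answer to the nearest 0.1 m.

871.4 m

Let the plane be z = a·x + b·y + c.
Pick B−Pick A: −67a − 234b = 0;  Pick C−Pick A: −175a − 158b = 47.
Solving gives a = −0.36221, b = 0.10371.
Then c = 822 − a·88 − b·46 = 849.10.
At (-59, 9): z = 21.4 + 0.9 + 849.10 = 871.4 m.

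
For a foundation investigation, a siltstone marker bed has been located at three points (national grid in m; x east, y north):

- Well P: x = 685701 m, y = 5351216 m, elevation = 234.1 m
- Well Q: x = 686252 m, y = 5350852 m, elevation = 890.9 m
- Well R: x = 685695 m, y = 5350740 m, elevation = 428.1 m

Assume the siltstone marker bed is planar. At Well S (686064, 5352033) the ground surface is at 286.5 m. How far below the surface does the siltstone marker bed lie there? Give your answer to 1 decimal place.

62.6 m

Two edge vectors: Well P→Well Q = (551, -364, 656.8), Well P→Well R = (-6, -476, 194).
Normal n = (Well P→Well Q) × (Well P→Well R) = (242020.8, -110834.8, -264460).
So ∂z/∂x = −n_x/n_z = 0.915150873 and ∂z/∂y = −n_y/n_z = −0.419098540.
Intercept c from Well P: 234.1 − 627519.87 + 2242686.82 = 1615401.05.
At (686064, 5352033): z_contact = 627852.07 − 2243029.22 + 1615401.05 = 223.90 m.
Depth below ground = 286.5 − 223.90 = 62.6 m.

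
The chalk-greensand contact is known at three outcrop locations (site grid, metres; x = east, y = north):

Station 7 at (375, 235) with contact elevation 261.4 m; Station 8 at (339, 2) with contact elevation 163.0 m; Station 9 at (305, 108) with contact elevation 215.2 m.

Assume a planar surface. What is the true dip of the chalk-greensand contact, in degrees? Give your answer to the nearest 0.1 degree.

25.1°

Let the plane be z = a·x + b·y + c.
Station 8−Station 7: −36a − 233b = −98.4;  Station 9−Station 7: −70a − 127b = −46.2.
Solving gives a = −0.14757, b = 0.44512.
Gradient magnitude |∇z| = √(a² + b²) = √(0.02178 + 0.19813) = 0.46894.
True dip = arctan(0.46894) = 25.1°, dipping toward SSE (azimuth ≈ 162°).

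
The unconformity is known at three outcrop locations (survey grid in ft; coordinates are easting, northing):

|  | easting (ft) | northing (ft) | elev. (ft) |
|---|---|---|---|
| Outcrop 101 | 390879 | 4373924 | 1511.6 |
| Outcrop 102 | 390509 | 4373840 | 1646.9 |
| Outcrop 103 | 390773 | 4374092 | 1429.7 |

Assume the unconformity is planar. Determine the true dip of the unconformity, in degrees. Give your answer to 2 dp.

Two edge vectors: Outcrop 101→Outcrop 102 = (-370, -84, 135.3), Outcrop 101→Outcrop 103 = (-106, 168, -81.9).
Normal n = (Outcrop 101→Outcrop 102) × (Outcrop 101→Outcrop 103) = (-15850.8, -44644.8, -71064).
So ∂z/∂easting = −n_x/n_z = −0.22305 and ∂z/∂northing = −n_y/n_z = −0.62823.
Gradient magnitude |∇z| = √(a² + b²) = √(0.04975 + 0.39468) = 0.66665.
True dip = arctan(0.66665) = 33.69°, dipping toward NNE (azimuth ≈ 020°).

33.69°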